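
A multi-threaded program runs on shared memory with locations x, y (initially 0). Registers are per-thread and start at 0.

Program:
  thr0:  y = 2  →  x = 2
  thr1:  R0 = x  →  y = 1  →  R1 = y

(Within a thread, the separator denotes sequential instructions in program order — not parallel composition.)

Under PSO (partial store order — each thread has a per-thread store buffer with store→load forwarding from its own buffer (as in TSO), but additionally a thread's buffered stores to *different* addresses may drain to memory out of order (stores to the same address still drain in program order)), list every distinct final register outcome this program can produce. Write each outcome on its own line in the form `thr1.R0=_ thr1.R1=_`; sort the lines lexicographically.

outcome vector order: (thr1.R0,thr1.R1)
|PSO outcomes| = 4

thr1.R0=0 thr1.R1=1
thr1.R0=0 thr1.R1=2
thr1.R0=2 thr1.R1=1
thr1.R0=2 thr1.R1=2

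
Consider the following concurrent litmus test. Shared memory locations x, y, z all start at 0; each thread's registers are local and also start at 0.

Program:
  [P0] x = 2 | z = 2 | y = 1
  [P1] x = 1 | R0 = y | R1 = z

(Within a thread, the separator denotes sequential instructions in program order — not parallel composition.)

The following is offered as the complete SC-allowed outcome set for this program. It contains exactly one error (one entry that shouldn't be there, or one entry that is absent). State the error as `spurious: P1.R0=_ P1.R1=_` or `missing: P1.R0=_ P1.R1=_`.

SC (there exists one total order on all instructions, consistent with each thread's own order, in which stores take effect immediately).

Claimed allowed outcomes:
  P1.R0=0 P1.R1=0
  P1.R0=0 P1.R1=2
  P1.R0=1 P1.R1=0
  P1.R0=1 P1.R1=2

spurious: P1.R0=1 P1.R1=0

outcome vector order: (P1.R0,P1.R1)
under SC → <0 0> <0 2> <1 2>
claimed∖SC = {<1 0>}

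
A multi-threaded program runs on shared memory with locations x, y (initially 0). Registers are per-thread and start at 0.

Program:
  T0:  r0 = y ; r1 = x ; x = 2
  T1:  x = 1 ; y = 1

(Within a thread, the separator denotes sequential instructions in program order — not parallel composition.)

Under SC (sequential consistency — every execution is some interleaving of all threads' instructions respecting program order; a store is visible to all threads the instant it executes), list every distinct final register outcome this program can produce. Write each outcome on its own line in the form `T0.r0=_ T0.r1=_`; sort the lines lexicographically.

T0.r0=0 T0.r1=0
T0.r0=0 T0.r1=1
T0.r0=1 T0.r1=1

outcome vector order: (T0.r0,T0.r1)
|SC outcomes| = 3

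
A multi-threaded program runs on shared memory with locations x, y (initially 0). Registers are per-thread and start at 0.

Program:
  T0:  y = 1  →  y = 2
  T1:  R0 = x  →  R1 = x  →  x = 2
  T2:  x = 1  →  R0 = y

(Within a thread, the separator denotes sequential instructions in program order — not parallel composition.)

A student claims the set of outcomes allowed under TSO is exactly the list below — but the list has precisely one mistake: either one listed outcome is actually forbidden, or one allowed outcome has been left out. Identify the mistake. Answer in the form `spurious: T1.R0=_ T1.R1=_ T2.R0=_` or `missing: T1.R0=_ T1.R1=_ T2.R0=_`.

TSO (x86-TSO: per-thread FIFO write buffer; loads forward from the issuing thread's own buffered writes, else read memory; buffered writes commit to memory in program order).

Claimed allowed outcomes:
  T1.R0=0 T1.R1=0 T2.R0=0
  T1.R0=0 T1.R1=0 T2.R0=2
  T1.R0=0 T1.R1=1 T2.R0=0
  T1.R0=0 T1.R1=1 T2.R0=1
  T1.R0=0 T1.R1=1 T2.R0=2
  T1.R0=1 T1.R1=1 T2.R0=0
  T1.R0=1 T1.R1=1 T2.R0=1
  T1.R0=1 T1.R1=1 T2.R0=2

missing: T1.R0=0 T1.R1=0 T2.R0=1

outcome vector order: (T1.R0,T1.R1,T2.R0)
under TSO → 000; 001; 002; 010; 011; 012; 110; 111; 112
TSO∖claimed = {001}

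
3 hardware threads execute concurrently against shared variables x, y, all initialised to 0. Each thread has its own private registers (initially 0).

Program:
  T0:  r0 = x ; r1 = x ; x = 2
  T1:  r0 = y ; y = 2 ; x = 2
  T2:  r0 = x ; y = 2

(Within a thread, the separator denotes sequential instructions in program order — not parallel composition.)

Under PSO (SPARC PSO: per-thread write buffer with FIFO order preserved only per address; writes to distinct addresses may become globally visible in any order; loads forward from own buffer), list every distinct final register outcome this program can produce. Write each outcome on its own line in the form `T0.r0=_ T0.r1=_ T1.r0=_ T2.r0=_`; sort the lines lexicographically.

outcome vector order: (T0.r0,T0.r1,T1.r0,T2.r0)
|PSO outcomes| = 10

T0.r0=0 T0.r1=0 T1.r0=0 T2.r0=0
T0.r0=0 T0.r1=0 T1.r0=0 T2.r0=2
T0.r0=0 T0.r1=0 T1.r0=2 T2.r0=0
T0.r0=0 T0.r1=0 T1.r0=2 T2.r0=2
T0.r0=0 T0.r1=2 T1.r0=0 T2.r0=0
T0.r0=0 T0.r1=2 T1.r0=0 T2.r0=2
T0.r0=0 T0.r1=2 T1.r0=2 T2.r0=0
T0.r0=2 T0.r1=2 T1.r0=0 T2.r0=0
T0.r0=2 T0.r1=2 T1.r0=0 T2.r0=2
T0.r0=2 T0.r1=2 T1.r0=2 T2.r0=0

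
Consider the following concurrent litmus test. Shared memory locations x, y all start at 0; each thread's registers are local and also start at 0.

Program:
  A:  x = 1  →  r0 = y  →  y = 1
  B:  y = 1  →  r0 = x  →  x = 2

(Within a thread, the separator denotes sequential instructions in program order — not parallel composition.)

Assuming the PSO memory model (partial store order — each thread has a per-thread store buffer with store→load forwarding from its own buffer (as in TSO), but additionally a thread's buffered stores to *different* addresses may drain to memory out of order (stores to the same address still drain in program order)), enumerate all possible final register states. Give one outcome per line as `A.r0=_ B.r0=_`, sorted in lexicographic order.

A.r0=0 B.r0=0
A.r0=0 B.r0=1
A.r0=1 B.r0=0
A.r0=1 B.r0=1

outcome vector order: (A.r0,B.r0)
|PSO outcomes| = 4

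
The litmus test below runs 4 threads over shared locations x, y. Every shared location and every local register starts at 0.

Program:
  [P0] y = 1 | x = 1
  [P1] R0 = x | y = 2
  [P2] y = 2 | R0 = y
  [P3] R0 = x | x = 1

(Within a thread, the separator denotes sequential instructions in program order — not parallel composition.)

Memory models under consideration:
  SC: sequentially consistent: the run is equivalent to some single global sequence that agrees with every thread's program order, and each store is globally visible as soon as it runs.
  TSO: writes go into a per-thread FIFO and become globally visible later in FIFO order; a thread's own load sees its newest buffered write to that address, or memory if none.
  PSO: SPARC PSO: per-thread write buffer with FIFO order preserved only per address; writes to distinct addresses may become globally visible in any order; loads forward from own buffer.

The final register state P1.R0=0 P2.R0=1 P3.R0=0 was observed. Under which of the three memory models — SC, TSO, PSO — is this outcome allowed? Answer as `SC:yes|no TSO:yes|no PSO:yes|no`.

outcome vector order: (P1.R0,P2.R0,P3.R0)
SC: 8 outcomes — {0/1/0; 0/1/1; 0/2/0; 0/2/1; 1/1/0; 1/1/1; 1/2/0; 1/2/1}
TSO: 8 outcomes — {0/1/0; 0/1/1; 0/2/0; 0/2/1; 1/1/0; 1/1/1; 1/2/0; 1/2/1}
PSO: 8 outcomes — {0/1/0; 0/1/1; 0/2/0; 0/2/1; 1/1/0; 1/1/1; 1/2/0; 1/2/1}
target 0/1/0 ∈ {SC,TSO,PSO}

SC:yes TSO:yes PSO:yes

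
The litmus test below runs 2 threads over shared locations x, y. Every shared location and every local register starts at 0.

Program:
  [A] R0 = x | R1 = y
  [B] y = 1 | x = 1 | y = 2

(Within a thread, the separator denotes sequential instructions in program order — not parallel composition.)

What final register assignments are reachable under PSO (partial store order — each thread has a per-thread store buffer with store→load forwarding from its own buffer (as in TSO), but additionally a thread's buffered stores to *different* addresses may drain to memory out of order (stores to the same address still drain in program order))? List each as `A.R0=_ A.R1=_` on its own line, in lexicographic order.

A.R0=0 A.R1=0
A.R0=0 A.R1=1
A.R0=0 A.R1=2
A.R0=1 A.R1=0
A.R0=1 A.R1=1
A.R0=1 A.R1=2

outcome vector order: (A.R0,A.R1)
|PSO outcomes| = 6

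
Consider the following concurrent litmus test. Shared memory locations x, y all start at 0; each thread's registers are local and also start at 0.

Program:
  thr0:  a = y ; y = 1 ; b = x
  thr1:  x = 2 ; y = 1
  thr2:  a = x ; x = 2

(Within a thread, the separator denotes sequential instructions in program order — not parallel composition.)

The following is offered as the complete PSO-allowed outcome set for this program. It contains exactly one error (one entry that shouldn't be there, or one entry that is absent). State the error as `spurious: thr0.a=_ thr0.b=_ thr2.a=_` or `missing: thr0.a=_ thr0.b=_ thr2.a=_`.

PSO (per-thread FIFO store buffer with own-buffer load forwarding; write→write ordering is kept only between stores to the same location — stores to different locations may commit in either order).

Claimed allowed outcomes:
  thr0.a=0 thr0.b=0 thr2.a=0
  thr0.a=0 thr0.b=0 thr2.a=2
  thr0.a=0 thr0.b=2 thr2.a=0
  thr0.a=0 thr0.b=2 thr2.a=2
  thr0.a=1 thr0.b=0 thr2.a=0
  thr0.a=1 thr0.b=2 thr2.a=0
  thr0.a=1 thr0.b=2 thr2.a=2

outcome vector order: (thr0.a,thr0.b,thr2.a)
[PSO] allowed = {000 002 020 022 100 102 120 122}
PSO∖claimed = {102}

missing: thr0.a=1 thr0.b=0 thr2.a=2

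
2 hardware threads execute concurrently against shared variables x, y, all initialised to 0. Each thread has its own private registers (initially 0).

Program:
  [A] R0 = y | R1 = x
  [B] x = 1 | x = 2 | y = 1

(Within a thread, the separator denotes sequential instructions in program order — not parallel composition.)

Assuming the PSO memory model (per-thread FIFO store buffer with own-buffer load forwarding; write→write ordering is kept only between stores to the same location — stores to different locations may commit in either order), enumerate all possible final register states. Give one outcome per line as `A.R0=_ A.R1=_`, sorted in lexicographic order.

outcome vector order: (A.R0,A.R1)
|PSO outcomes| = 6

A.R0=0 A.R1=0
A.R0=0 A.R1=1
A.R0=0 A.R1=2
A.R0=1 A.R1=0
A.R0=1 A.R1=1
A.R0=1 A.R1=2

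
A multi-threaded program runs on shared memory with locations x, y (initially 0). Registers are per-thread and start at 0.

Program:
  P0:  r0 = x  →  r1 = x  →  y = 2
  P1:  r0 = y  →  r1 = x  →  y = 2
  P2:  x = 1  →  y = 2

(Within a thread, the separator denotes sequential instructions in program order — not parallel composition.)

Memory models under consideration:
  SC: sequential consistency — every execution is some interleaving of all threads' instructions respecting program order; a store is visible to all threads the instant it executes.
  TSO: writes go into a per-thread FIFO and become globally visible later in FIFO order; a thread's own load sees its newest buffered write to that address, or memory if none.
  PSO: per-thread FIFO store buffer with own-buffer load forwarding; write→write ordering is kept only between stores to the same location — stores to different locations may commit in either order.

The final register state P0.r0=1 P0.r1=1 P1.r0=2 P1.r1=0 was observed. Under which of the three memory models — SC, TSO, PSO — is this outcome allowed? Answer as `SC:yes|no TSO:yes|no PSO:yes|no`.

outcome vector order: (P0.r0,P0.r1,P1.r0,P1.r1)
under SC → 0000 0001 0020 0021 0100 0101 0121 1100 1101 1121
under TSO → 0000 0001 0020 0021 0100 0101 0121 1100 1101 1121
under PSO → 0000 0001 0020 0021 0100 0101 0120 0121 1100 1101 1120 1121
target 1120 ∈ {PSO}

SC:no TSO:no PSO:yes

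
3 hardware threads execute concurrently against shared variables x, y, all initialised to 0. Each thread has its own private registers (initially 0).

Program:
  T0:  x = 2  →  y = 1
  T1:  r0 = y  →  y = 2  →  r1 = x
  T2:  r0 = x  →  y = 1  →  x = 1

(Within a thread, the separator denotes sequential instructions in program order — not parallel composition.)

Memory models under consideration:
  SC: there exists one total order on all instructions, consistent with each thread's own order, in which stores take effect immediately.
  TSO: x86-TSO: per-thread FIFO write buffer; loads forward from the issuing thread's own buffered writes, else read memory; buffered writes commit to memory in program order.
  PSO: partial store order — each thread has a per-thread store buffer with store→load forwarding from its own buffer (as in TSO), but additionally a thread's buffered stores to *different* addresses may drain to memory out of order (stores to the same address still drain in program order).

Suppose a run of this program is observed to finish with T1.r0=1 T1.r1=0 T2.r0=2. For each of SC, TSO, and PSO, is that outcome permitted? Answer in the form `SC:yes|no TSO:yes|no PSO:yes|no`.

outcome vector order: (T1.r0,T1.r1,T2.r0)
under SC → <0 0 0>; <0 0 2>; <0 1 0>; <0 1 2>; <0 2 0>; <0 2 2>; <1 0 0>; <1 1 0>; <1 1 2>; <1 2 0>; <1 2 2>
under TSO → <0 0 0>; <0 0 2>; <0 1 0>; <0 1 2>; <0 2 0>; <0 2 2>; <1 0 0>; <1 1 0>; <1 1 2>; <1 2 0>; <1 2 2>
under PSO → <0 0 0>; <0 0 2>; <0 1 0>; <0 1 2>; <0 2 0>; <0 2 2>; <1 0 0>; <1 0 2>; <1 1 0>; <1 1 2>; <1 2 0>; <1 2 2>
target <1 0 2> ∈ {PSO}

SC:no TSO:no PSO:yes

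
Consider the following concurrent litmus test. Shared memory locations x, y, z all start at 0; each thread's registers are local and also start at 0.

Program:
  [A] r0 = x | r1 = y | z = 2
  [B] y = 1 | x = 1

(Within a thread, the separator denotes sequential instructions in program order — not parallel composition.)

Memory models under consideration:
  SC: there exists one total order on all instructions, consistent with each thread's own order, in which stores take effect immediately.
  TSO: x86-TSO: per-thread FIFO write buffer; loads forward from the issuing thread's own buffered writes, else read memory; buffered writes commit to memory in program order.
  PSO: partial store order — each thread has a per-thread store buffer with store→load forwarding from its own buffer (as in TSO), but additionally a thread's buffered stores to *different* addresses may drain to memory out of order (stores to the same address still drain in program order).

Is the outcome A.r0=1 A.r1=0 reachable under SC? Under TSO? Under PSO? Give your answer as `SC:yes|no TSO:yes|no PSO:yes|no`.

SC:no TSO:no PSO:yes

outcome vector order: (A.r0,A.r1)
SC (3): (0,0); (0,1); (1,1)
TSO (3): (0,0); (0,1); (1,1)
PSO (4): (0,0); (0,1); (1,0); (1,1)
target (1,0) ∈ {PSO}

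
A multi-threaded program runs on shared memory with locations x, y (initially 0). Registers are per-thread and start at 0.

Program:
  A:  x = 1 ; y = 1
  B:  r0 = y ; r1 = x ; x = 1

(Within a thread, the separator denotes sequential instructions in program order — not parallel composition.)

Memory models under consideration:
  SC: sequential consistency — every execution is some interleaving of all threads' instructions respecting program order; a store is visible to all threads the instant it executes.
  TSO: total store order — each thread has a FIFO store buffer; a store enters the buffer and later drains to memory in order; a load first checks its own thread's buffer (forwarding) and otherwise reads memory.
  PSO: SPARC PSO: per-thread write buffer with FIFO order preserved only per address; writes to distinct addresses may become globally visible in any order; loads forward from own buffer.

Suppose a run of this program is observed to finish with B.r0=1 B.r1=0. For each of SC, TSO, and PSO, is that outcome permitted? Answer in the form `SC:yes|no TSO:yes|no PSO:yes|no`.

outcome vector order: (B.r0,B.r1)
SC: 3 outcomes — {0/0 0/1 1/1}
TSO: 3 outcomes — {0/0 0/1 1/1}
PSO: 4 outcomes — {0/0 0/1 1/0 1/1}
target 1/0 ∈ {PSO}

SC:no TSO:no PSO:yes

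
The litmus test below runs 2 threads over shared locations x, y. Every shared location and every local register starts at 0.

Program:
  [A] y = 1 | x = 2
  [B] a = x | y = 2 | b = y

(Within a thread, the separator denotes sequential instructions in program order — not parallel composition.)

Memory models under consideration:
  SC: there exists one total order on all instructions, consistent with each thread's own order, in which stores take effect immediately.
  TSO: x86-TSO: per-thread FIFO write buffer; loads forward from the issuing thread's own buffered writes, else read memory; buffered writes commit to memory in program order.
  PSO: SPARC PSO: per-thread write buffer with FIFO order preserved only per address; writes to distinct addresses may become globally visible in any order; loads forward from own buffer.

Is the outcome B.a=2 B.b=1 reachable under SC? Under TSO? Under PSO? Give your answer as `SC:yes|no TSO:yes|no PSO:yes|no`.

SC:no TSO:no PSO:yes

outcome vector order: (B.a,B.b)
SC: 3 outcomes — {<0 1>, <0 2>, <2 2>}
TSO: 3 outcomes — {<0 1>, <0 2>, <2 2>}
PSO: 4 outcomes — {<0 1>, <0 2>, <2 1>, <2 2>}
target <2 1> ∈ {PSO}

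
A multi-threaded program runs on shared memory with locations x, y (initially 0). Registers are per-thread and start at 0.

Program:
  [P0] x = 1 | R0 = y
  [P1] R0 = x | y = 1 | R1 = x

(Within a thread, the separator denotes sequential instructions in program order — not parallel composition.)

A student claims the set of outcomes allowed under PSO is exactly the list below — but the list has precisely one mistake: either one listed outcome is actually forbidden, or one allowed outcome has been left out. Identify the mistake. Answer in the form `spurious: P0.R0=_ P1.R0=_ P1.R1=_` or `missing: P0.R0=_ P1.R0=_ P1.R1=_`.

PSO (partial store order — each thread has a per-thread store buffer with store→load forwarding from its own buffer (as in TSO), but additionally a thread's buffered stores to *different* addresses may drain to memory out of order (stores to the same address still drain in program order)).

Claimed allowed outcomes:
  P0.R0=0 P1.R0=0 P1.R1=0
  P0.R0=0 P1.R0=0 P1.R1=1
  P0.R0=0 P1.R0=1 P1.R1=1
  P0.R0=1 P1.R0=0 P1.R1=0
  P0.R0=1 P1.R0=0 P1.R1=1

missing: P0.R0=1 P1.R0=1 P1.R1=1

outcome vector order: (P0.R0,P1.R0,P1.R1)
under PSO → 0/0/0; 0/0/1; 0/1/1; 1/0/0; 1/0/1; 1/1/1
PSO∖claimed = {1/1/1}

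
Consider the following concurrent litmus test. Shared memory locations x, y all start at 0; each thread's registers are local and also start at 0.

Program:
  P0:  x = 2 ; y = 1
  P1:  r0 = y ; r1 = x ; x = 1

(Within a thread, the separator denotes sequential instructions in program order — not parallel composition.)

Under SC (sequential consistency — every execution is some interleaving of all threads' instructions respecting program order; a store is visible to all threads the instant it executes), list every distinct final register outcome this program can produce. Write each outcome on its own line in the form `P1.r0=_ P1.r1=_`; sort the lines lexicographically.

P1.r0=0 P1.r1=0
P1.r0=0 P1.r1=2
P1.r0=1 P1.r1=2

outcome vector order: (P1.r0,P1.r1)
|SC outcomes| = 3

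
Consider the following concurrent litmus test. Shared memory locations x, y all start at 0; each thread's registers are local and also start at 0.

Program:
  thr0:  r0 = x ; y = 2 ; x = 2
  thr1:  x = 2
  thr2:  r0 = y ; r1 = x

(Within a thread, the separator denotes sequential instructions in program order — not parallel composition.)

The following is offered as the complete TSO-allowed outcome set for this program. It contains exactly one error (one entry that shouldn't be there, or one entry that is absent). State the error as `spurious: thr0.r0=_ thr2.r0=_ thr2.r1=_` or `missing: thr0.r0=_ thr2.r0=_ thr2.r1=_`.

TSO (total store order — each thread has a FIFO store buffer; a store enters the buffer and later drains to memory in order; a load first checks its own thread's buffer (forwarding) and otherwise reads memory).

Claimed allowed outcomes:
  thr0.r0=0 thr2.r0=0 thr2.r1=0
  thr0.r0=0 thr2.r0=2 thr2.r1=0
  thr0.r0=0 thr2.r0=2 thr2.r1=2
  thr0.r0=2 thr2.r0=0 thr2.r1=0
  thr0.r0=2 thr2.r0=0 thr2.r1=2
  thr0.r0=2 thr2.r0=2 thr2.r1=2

missing: thr0.r0=0 thr2.r0=0 thr2.r1=2

outcome vector order: (thr0.r0,thr2.r0,thr2.r1)
TSO (7): 000 002 020 022 200 202 222
TSO∖claimed = {002}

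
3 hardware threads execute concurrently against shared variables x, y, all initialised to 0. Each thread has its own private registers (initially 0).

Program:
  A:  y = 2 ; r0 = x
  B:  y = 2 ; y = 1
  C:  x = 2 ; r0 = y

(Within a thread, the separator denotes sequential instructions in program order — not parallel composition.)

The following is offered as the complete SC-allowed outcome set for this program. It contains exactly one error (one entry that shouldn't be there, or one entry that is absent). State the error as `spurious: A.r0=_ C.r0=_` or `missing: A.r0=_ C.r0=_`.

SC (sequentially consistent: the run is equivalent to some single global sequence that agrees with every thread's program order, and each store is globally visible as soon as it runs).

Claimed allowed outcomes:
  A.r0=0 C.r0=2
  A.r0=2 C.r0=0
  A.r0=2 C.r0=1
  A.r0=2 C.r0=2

missing: A.r0=0 C.r0=1

outcome vector order: (A.r0,C.r0)
SC: 5 outcomes — {01, 02, 20, 21, 22}
SC∖claimed = {01}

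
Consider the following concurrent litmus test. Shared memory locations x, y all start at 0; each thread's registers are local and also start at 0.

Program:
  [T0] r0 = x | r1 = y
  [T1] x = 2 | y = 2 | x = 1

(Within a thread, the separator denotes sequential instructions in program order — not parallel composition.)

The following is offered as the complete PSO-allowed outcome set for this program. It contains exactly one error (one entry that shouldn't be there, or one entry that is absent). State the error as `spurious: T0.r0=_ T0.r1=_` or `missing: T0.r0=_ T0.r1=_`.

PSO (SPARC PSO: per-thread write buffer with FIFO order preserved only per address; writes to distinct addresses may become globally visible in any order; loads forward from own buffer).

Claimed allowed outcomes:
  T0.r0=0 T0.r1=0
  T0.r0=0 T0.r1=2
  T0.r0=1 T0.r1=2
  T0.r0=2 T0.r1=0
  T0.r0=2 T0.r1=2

outcome vector order: (T0.r0,T0.r1)
PSO (6): 0/0; 0/2; 1/0; 1/2; 2/0; 2/2
PSO∖claimed = {1/0}

missing: T0.r0=1 T0.r1=0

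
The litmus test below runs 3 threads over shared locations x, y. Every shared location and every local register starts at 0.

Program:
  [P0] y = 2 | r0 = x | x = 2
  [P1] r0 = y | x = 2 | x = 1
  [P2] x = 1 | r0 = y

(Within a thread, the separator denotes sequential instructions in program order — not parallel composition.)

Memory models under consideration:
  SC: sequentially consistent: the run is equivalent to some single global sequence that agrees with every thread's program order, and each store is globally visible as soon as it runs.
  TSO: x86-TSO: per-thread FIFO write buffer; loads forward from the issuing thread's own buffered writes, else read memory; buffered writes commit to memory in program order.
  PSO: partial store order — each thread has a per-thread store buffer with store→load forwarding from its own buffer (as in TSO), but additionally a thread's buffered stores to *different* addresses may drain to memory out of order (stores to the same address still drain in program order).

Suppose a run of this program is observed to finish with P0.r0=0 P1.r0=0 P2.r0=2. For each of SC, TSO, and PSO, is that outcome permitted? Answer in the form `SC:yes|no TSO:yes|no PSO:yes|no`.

outcome vector order: (P0.r0,P1.r0,P2.r0)
[SC] allowed = {0/0/2 0/2/2 1/0/0 1/0/2 1/2/0 1/2/2 2/0/0 2/0/2 2/2/0 2/2/2}
[TSO] allowed = {0/0/0 0/0/2 0/2/0 0/2/2 1/0/0 1/0/2 1/2/0 1/2/2 2/0/0 2/0/2 2/2/0 2/2/2}
[PSO] allowed = {0/0/0 0/0/2 0/2/0 0/2/2 1/0/0 1/0/2 1/2/0 1/2/2 2/0/0 2/0/2 2/2/0 2/2/2}
target 0/0/2 ∈ {SC,TSO,PSO}

SC:yes TSO:yes PSO:yes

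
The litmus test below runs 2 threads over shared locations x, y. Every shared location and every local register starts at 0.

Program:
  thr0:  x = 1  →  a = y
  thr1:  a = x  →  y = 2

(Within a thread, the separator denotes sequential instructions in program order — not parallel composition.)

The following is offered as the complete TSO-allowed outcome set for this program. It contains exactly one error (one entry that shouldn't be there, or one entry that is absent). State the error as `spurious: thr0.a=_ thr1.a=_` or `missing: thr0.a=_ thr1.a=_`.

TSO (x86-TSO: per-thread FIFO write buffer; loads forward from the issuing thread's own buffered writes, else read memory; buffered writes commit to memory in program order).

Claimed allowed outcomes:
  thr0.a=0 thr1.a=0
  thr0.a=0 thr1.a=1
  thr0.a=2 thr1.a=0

missing: thr0.a=2 thr1.a=1

outcome vector order: (thr0.a,thr1.a)
TSO (4): 00, 01, 20, 21
TSO∖claimed = {21}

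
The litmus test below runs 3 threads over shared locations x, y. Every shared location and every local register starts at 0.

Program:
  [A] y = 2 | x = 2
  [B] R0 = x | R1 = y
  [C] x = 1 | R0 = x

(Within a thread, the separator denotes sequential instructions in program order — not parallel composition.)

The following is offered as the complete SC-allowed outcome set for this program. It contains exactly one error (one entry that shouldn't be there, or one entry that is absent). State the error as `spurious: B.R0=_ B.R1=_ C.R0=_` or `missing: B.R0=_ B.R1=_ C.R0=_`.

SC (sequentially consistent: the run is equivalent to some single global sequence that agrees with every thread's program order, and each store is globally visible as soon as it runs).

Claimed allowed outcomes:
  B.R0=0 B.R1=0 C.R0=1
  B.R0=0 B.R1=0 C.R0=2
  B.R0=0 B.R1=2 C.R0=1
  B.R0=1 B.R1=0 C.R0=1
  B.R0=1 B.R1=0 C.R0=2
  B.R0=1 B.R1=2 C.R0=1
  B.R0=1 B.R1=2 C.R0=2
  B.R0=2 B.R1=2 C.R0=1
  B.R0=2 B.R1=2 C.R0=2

outcome vector order: (B.R0,B.R1,C.R0)
SC (10): 0/0/1 0/0/2 0/2/1 0/2/2 1/0/1 1/0/2 1/2/1 1/2/2 2/2/1 2/2/2
SC∖claimed = {0/2/2}

missing: B.R0=0 B.R1=2 C.R0=2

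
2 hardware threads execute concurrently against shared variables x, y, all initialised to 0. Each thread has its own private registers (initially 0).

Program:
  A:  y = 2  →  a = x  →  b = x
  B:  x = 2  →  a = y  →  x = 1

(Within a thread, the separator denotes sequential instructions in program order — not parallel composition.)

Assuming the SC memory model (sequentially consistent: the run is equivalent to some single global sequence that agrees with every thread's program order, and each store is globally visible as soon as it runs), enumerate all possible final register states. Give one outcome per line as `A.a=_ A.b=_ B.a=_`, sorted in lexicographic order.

A.a=0 A.b=0 B.a=2
A.a=0 A.b=1 B.a=2
A.a=0 A.b=2 B.a=2
A.a=1 A.b=1 B.a=0
A.a=1 A.b=1 B.a=2
A.a=2 A.b=1 B.a=0
A.a=2 A.b=1 B.a=2
A.a=2 A.b=2 B.a=0
A.a=2 A.b=2 B.a=2

outcome vector order: (A.a,A.b,B.a)
|SC outcomes| = 9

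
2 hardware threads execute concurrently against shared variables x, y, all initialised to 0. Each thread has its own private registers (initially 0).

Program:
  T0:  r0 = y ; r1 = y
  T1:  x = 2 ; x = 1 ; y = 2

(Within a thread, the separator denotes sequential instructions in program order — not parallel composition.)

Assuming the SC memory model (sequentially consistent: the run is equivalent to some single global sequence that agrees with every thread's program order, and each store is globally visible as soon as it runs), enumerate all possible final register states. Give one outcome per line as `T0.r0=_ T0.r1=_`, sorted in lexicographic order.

outcome vector order: (T0.r0,T0.r1)
|SC outcomes| = 3

T0.r0=0 T0.r1=0
T0.r0=0 T0.r1=2
T0.r0=2 T0.r1=2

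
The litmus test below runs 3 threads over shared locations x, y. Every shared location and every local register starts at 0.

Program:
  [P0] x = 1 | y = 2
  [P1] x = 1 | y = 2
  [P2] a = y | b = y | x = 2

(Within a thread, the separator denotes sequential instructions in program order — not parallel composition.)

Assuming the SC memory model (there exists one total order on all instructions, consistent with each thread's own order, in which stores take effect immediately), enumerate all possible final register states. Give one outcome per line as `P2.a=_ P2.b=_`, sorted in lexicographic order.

outcome vector order: (P2.a,P2.b)
|SC outcomes| = 3

P2.a=0 P2.b=0
P2.a=0 P2.b=2
P2.a=2 P2.b=2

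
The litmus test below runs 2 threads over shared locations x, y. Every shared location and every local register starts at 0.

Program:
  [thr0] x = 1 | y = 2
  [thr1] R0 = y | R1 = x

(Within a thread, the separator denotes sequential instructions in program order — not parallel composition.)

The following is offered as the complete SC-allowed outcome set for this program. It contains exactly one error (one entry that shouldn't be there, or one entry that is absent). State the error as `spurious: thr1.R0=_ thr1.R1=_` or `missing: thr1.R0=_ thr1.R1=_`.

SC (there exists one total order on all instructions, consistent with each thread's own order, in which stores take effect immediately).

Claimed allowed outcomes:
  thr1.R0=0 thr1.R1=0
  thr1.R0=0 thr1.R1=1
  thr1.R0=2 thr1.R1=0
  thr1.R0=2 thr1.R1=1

outcome vector order: (thr1.R0,thr1.R1)
SC (3): 00; 01; 21
claimed∖SC = {20}

spurious: thr1.R0=2 thr1.R1=0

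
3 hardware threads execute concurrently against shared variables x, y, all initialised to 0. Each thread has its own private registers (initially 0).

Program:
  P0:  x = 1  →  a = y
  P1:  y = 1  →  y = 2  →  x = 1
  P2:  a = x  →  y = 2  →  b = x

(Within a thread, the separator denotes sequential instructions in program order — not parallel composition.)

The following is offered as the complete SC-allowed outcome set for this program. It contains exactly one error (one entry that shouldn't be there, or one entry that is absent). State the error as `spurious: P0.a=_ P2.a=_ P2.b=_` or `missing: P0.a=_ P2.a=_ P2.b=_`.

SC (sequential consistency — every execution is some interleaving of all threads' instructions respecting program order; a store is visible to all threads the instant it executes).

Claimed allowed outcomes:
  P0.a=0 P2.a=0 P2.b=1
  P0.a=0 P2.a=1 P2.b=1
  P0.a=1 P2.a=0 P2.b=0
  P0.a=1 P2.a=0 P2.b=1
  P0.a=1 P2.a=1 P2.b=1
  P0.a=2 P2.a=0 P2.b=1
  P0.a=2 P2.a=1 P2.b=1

outcome vector order: (P0.a,P2.a,P2.b)
under SC → 001; 011; 100; 101; 111; 200; 201; 211
SC∖claimed = {200}

missing: P0.a=2 P2.a=0 P2.b=0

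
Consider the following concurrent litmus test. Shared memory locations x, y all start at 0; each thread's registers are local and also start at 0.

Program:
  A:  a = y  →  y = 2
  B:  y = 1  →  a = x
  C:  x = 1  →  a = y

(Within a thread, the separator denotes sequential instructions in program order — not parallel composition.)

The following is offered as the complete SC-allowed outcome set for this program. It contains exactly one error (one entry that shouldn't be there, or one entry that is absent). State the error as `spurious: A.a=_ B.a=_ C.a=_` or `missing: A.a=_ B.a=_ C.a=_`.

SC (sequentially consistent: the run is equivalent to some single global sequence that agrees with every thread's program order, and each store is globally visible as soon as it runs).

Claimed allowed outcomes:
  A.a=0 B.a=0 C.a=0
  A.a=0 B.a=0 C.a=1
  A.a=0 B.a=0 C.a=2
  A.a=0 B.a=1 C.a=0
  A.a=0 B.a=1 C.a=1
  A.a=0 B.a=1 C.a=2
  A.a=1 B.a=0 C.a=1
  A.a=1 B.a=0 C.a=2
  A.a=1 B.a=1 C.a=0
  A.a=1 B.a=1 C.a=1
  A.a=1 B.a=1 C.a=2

outcome vector order: (A.a,B.a,C.a)
[SC] allowed = {0/0/1 0/0/2 0/1/0 0/1/1 0/1/2 1/0/1 1/0/2 1/1/0 1/1/1 1/1/2}
claimed∖SC = {0/0/0}

spurious: A.a=0 B.a=0 C.a=0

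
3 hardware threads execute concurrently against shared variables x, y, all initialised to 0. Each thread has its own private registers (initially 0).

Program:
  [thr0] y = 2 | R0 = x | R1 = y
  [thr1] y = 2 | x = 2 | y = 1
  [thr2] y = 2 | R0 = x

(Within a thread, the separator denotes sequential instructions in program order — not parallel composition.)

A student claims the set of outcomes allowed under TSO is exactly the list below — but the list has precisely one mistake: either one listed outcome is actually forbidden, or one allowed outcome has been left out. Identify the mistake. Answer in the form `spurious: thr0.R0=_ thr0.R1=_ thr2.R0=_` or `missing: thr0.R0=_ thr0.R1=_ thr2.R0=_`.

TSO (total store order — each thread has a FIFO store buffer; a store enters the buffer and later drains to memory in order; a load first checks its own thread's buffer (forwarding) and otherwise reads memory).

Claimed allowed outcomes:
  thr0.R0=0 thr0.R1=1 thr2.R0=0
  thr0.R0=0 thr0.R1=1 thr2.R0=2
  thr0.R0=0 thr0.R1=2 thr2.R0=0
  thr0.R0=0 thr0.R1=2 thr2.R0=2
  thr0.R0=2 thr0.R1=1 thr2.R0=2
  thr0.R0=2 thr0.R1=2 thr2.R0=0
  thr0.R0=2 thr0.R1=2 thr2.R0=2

outcome vector order: (thr0.R0,thr0.R1,thr2.R0)
TSO: 8 outcomes — {<0 1 0> <0 1 2> <0 2 0> <0 2 2> <2 1 0> <2 1 2> <2 2 0> <2 2 2>}
TSO∖claimed = {<2 1 0>}

missing: thr0.R0=2 thr0.R1=1 thr2.R0=0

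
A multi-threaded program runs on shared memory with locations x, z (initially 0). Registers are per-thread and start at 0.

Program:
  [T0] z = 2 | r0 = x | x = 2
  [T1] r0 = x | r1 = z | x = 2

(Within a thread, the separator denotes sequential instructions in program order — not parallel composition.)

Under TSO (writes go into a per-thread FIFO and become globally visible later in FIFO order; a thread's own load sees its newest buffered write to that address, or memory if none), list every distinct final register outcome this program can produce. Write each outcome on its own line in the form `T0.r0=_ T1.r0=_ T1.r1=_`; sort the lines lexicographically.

outcome vector order: (T0.r0,T1.r0,T1.r1)
|TSO outcomes| = 5

T0.r0=0 T1.r0=0 T1.r1=0
T0.r0=0 T1.r0=0 T1.r1=2
T0.r0=0 T1.r0=2 T1.r1=2
T0.r0=2 T1.r0=0 T1.r1=0
T0.r0=2 T1.r0=0 T1.r1=2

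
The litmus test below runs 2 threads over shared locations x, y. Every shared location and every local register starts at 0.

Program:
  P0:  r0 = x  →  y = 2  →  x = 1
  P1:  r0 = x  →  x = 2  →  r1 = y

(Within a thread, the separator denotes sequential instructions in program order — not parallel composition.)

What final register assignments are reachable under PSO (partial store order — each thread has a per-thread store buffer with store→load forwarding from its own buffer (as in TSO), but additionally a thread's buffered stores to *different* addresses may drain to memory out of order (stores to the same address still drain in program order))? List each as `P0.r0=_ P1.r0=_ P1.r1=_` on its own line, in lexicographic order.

P0.r0=0 P1.r0=0 P1.r1=0
P0.r0=0 P1.r0=0 P1.r1=2
P0.r0=0 P1.r0=1 P1.r1=0
P0.r0=0 P1.r0=1 P1.r1=2
P0.r0=2 P1.r0=0 P1.r1=0
P0.r0=2 P1.r0=0 P1.r1=2

outcome vector order: (P0.r0,P1.r0,P1.r1)
|PSO outcomes| = 6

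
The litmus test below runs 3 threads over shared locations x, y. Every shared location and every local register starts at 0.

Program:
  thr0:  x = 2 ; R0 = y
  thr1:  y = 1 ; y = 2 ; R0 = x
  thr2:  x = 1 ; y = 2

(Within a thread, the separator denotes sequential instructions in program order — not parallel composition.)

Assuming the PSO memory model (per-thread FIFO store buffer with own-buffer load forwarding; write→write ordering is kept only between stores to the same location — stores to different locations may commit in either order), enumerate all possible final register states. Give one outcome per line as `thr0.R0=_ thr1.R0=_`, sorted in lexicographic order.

thr0.R0=0 thr1.R0=0
thr0.R0=0 thr1.R0=1
thr0.R0=0 thr1.R0=2
thr0.R0=1 thr1.R0=0
thr0.R0=1 thr1.R0=1
thr0.R0=1 thr1.R0=2
thr0.R0=2 thr1.R0=0
thr0.R0=2 thr1.R0=1
thr0.R0=2 thr1.R0=2

outcome vector order: (thr0.R0,thr1.R0)
|PSO outcomes| = 9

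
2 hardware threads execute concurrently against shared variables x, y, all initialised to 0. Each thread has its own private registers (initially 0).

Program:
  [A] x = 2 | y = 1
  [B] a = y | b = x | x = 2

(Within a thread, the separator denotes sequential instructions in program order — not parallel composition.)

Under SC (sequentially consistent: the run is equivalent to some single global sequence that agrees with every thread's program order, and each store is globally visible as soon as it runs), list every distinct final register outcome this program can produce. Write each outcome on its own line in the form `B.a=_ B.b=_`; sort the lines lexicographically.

B.a=0 B.b=0
B.a=0 B.b=2
B.a=1 B.b=2

outcome vector order: (B.a,B.b)
|SC outcomes| = 3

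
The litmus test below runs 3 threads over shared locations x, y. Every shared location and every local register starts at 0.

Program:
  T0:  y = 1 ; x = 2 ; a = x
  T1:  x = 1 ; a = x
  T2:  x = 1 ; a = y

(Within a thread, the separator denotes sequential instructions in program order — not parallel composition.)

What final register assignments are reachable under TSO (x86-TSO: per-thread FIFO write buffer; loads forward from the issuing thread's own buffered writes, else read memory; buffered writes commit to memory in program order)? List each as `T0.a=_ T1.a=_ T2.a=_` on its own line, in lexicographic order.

T0.a=1 T1.a=1 T2.a=0
T0.a=1 T1.a=1 T2.a=1
T0.a=1 T1.a=2 T2.a=0
T0.a=1 T1.a=2 T2.a=1
T0.a=2 T1.a=1 T2.a=0
T0.a=2 T1.a=1 T2.a=1
T0.a=2 T1.a=2 T2.a=0
T0.a=2 T1.a=2 T2.a=1

outcome vector order: (T0.a,T1.a,T2.a)
|TSO outcomes| = 8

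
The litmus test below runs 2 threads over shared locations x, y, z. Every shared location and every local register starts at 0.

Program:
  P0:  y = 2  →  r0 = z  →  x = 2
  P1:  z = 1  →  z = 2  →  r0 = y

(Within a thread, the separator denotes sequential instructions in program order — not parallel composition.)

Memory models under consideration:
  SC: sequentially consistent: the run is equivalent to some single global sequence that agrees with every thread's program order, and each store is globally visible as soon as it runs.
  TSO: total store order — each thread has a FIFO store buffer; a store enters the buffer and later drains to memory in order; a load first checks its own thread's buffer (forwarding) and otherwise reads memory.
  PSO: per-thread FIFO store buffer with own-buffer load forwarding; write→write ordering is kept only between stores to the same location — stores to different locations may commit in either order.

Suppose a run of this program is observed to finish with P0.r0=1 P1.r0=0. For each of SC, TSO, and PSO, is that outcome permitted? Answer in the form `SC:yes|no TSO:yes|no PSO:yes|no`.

SC:no TSO:yes PSO:yes

outcome vector order: (P0.r0,P1.r0)
under SC → 02; 12; 20; 22
under TSO → 00; 02; 10; 12; 20; 22
under PSO → 00; 02; 10; 12; 20; 22
target 10 ∈ {TSO,PSO}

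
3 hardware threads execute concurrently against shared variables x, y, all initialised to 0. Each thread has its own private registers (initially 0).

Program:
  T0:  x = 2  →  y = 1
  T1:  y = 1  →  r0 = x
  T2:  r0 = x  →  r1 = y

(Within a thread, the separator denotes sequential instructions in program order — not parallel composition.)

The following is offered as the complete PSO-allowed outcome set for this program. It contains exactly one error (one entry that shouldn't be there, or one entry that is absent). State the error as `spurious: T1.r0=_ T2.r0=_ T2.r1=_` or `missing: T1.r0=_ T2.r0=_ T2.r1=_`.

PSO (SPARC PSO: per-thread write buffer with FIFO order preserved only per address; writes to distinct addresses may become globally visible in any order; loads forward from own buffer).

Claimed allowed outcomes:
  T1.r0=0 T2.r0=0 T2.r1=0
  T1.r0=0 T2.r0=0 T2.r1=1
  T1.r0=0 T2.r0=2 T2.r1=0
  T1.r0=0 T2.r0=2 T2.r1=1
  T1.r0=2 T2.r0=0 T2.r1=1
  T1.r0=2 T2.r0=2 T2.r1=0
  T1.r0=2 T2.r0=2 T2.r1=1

missing: T1.r0=2 T2.r0=0 T2.r1=0

outcome vector order: (T1.r0,T2.r0,T2.r1)
PSO: 8 outcomes — {<0 0 0>, <0 0 1>, <0 2 0>, <0 2 1>, <2 0 0>, <2 0 1>, <2 2 0>, <2 2 1>}
PSO∖claimed = {<2 0 0>}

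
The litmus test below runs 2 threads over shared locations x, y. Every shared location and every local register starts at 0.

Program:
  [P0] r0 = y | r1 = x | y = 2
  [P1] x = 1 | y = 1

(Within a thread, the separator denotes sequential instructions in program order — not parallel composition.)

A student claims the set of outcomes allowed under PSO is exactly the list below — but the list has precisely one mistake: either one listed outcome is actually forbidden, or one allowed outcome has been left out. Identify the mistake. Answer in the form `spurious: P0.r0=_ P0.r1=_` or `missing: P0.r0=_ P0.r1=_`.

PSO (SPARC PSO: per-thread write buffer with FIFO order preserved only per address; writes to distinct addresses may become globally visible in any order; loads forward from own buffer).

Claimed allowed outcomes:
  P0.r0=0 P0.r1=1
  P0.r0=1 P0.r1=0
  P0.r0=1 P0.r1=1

missing: P0.r0=0 P0.r1=0

outcome vector order: (P0.r0,P0.r1)
PSO (4): (0,0), (0,1), (1,0), (1,1)
PSO∖claimed = {(0,0)}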